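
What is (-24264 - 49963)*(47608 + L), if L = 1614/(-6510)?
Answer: -3834151965297/1085 ≈ -3.5338e+9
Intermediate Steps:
L = -269/1085 (L = 1614*(-1/6510) = -269/1085 ≈ -0.24793)
(-24264 - 49963)*(47608 + L) = (-24264 - 49963)*(47608 - 269/1085) = -74227*51654411/1085 = -3834151965297/1085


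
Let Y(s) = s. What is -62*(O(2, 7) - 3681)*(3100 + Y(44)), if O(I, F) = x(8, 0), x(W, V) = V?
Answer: 717529968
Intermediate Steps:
O(I, F) = 0
-62*(O(2, 7) - 3681)*(3100 + Y(44)) = -62*(0 - 3681)*(3100 + 44) = -(-228222)*3144 = -62*(-11573064) = 717529968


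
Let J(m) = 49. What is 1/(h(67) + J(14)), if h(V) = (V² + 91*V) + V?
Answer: 1/10702 ≈ 9.3441e-5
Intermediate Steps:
h(V) = V² + 92*V
1/(h(67) + J(14)) = 1/(67*(92 + 67) + 49) = 1/(67*159 + 49) = 1/(10653 + 49) = 1/10702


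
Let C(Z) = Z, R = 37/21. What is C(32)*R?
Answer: 1184/21 ≈ 56.381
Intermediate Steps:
R = 37/21 (R = 37*(1/21) = 37/21 ≈ 1.7619)
C(32)*R = 32*(37/21) = 1184/21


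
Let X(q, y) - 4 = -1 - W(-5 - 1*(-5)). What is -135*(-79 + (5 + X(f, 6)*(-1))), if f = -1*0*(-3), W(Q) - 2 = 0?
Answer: 10125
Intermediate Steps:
W(Q) = 2 (W(Q) = 2 + 0 = 2)
f = 0 (f = 0*(-3) = 0)
X(q, y) = 1 (X(q, y) = 4 + (-1 - 1*2) = 4 + (-1 - 2) = 4 - 3 = 1)
-135*(-79 + (5 + X(f, 6)*(-1))) = -135*(-79 + (5 + 1*(-1))) = -135*(-79 + (5 - 1)) = -135*(-79 + 4) = -135*(-75) = 10125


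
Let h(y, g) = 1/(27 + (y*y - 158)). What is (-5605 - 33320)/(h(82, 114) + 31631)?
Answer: -256632525/208543184 ≈ -1.2306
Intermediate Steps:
h(y, g) = 1/(-131 + y²) (h(y, g) = 1/(27 + (y² - 158)) = 1/(27 + (-158 + y²)) = 1/(-131 + y²))
(-5605 - 33320)/(h(82, 114) + 31631) = (-5605 - 33320)/(1/(-131 + 82²) + 31631) = -38925/(1/(-131 + 6724) + 31631) = -38925/(1/6593 + 31631) = -38925/208543184/6593 = -38925*6593/208543184 = -256632525/208543184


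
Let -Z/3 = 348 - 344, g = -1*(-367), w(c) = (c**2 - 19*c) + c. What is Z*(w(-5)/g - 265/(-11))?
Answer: -1182240/4037 ≈ -292.85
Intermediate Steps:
w(c) = c**2 - 18*c
g = 367
Z = -12 (Z = -3*(348 - 344) = -3*4 = -12)
Z*(w(-5)/g - 265/(-11)) = -12*(-5*(-18 - 5)/367 - 265/(-11)) = -12*(-5*(-23)*(1/367) - 265*(-1/11)) = -12*(115*(1/367) + 265/11) = -12*(115/367 + 265/11) = -12*98520/4037 = -1182240/4037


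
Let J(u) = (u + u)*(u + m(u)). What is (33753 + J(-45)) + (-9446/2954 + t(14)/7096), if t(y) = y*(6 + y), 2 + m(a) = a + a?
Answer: 60369154611/1310099 ≈ 46080.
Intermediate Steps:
m(a) = -2 + 2*a (m(a) = -2 + (a + a) = -2 + 2*a)
J(u) = 2*u*(-2 + 3*u) (J(u) = (u + u)*(u + (-2 + 2*u)) = (2*u)*(-2 + 3*u) = 2*u*(-2 + 3*u))
(33753 + J(-45)) + (-9446/2954 + t(14)/7096) = (33753 + 2*(-45)*(-2 + 3*(-45))) + (-9446/2954 + (14*(6 + 14))/7096) = (33753 + 2*(-45)*(-2 - 135)) + (-9446*1/2954 + (14*20)*(1/7096)) = (33753 + 2*(-45)*(-137)) + (-4723/1477 + 280*(1/7096)) = (33753 + 12330) + (-4723/1477 + 35/887) = 46083 - 4137606/1310099 = 60369154611/1310099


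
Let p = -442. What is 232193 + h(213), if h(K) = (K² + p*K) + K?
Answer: 183629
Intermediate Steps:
h(K) = K² - 441*K (h(K) = (K² - 442*K) + K = K² - 441*K)
232193 + h(213) = 232193 + 213*(-441 + 213) = 232193 + 213*(-228) = 232193 - 48564 = 183629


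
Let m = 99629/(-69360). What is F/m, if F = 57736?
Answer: -4004568960/99629 ≈ -40195.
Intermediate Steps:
m = -99629/69360 (m = 99629*(-1/69360) = -99629/69360 ≈ -1.4364)
F/m = 57736/(-99629/69360) = 57736*(-69360/99629) = -4004568960/99629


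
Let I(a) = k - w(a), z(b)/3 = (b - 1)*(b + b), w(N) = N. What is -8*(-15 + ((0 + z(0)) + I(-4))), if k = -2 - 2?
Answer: 120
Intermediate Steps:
k = -4
z(b) = 6*b*(-1 + b) (z(b) = 3*((b - 1)*(b + b)) = 3*((-1 + b)*(2*b)) = 3*(2*b*(-1 + b)) = 6*b*(-1 + b))
I(a) = -4 - a
-8*(-15 + ((0 + z(0)) + I(-4))) = -8*(-15 + ((0 + 6*0*(-1 + 0)) + (-4 - 1*(-4)))) = -8*(-15 + ((0 + 6*0*(-1)) + (-4 + 4))) = -8*(-15 + ((0 + 0) + 0)) = -8*(-15 + (0 + 0)) = -8*(-15 + 0) = -8*(-15) = 120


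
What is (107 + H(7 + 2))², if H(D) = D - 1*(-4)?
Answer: 14400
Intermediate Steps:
H(D) = 4 + D (H(D) = D + 4 = 4 + D)
(107 + H(7 + 2))² = (107 + (4 + (7 + 2)))² = (107 + (4 + 9))² = (107 + 13)² = 120² = 14400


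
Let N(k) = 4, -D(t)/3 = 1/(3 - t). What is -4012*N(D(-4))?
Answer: -16048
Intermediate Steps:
D(t) = -3/(3 - t)
-4012*N(D(-4)) = -4012*4 = -16048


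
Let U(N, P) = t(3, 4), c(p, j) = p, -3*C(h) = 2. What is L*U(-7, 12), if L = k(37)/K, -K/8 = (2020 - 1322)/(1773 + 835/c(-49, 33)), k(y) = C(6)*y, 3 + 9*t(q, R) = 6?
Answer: 1591777/615636 ≈ 2.5856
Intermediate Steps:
t(q, R) = ⅓ (t(q, R) = -⅓ + (⅑)*6 = -⅓ + ⅔ = ⅓)
C(h) = -⅔ (C(h) = -⅓*2 = -⅔)
k(y) = -2*y/3
U(N, P) = ⅓
K = -136808/43021 (K = -8*(2020 - 1322)/(1773 + 835/(-49)) = -5584/(1773 + 835*(-1/49)) = -5584/(1773 - 835/49) = -5584/86042/49 = -5584*49/86042 = -8*17101/43021 = -136808/43021 ≈ -3.1800)
L = 1591777/205212 (L = (-⅔*37)/(-136808/43021) = -74/3*(-43021/136808) = 1591777/205212 ≈ 7.7567)
L*U(-7, 12) = (1591777/205212)*(⅓) = 1591777/615636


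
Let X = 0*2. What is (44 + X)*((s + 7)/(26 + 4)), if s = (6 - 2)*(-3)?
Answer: -22/3 ≈ -7.3333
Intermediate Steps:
s = -12 (s = 4*(-3) = -12)
X = 0
(44 + X)*((s + 7)/(26 + 4)) = (44 + 0)*((-12 + 7)/(26 + 4)) = 44*(-5/30) = 44*(-5*1/30) = 44*(-1/6) = -22/3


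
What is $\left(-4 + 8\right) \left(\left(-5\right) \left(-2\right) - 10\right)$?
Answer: $0$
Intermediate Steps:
$\left(-4 + 8\right) \left(\left(-5\right) \left(-2\right) - 10\right) = 4 \left(10 - 10\right) = 4 \cdot 0 = 0$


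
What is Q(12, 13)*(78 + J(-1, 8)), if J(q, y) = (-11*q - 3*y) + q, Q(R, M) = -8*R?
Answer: -6144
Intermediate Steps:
J(q, y) = -10*q - 3*y
Q(12, 13)*(78 + J(-1, 8)) = (-8*12)*(78 + (-10*(-1) - 3*8)) = -96*(78 + (10 - 24)) = -96*(78 - 14) = -96*64 = -6144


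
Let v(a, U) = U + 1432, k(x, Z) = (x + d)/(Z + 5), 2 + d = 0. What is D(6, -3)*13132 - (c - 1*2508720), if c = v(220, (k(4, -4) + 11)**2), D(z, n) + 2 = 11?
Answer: 2625307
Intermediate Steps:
d = -2 (d = -2 + 0 = -2)
D(z, n) = 9 (D(z, n) = -2 + 11 = 9)
k(x, Z) = (-2 + x)/(5 + Z) (k(x, Z) = (x - 2)/(Z + 5) = (-2 + x)/(5 + Z))
v(a, U) = 1432 + U
c = 1601 (c = 1432 + ((-2 + 4)/(5 - 4) + 11)**2 = 1432 + (2/1 + 11)**2 = 1432 + (1*2 + 11)**2 = 1432 + (2 + 11)**2 = 1432 + 13**2 = 1432 + 169 = 1601)
D(6, -3)*13132 - (c - 1*2508720) = 9*13132 - (1601 - 1*2508720) = 118188 - (1601 - 2508720) = 118188 - 1*(-2507119) = 118188 + 2507119 = 2625307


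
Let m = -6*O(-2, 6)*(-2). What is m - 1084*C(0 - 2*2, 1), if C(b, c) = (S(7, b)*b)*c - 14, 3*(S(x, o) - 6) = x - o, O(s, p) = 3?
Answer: 171380/3 ≈ 57127.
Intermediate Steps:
S(x, o) = 6 - o/3 + x/3 (S(x, o) = 6 + (x - o)/3 = 6 + (-o/3 + x/3) = 6 - o/3 + x/3)
m = 36 (m = -6*3*(-2) = -18*(-2) = 36)
C(b, c) = -14 + b*c*(25/3 - b/3) (C(b, c) = ((6 - b/3 + (1/3)*7)*b)*c - 14 = ((6 - b/3 + 7/3)*b)*c - 14 = ((25/3 - b/3)*b)*c - 14 = (b*(25/3 - b/3))*c - 14 = b*c*(25/3 - b/3) - 14 = -14 + b*c*(25/3 - b/3))
m - 1084*C(0 - 2*2, 1) = 36 - 1084*(-14 - 1/3*(0 - 2*2)*1*(-25 + (0 - 2*2))) = 36 - 1084*(-14 - 1/3*(0 - 4)*1*(-25 + (0 - 4))) = 36 - 1084*(-14 - 1/3*(-4)*1*(-25 - 4)) = 36 - 1084*(-14 - 1/3*(-4)*1*(-29)) = 36 - 1084*(-14 - 116/3) = 36 - 1084*(-158/3) = 36 + 171272/3 = 171380/3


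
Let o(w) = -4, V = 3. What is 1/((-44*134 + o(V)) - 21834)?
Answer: -1/27734 ≈ -3.6057e-5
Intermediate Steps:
1/((-44*134 + o(V)) - 21834) = 1/((-44*134 - 4) - 21834) = 1/((-5896 - 4) - 21834) = 1/(-5900 - 21834) = 1/(-27734) = -1/27734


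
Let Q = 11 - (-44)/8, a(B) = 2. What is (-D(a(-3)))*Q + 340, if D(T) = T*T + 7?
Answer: 317/2 ≈ 158.50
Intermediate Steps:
Q = 33/2 (Q = 11 - (-44)/8 = 11 - 4*(-11/8) = 11 + 11/2 = 33/2 ≈ 16.500)
D(T) = 7 + T² (D(T) = T² + 7 = 7 + T²)
(-D(a(-3)))*Q + 340 = -(7 + 2²)*(33/2) + 340 = -(7 + 4)*(33/2) + 340 = -1*11*(33/2) + 340 = -11*33/2 + 340 = -363/2 + 340 = 317/2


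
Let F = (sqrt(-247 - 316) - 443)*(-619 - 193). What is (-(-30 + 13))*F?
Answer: 6115172 - 13804*I*sqrt(563) ≈ 6.1152e+6 - 3.2754e+5*I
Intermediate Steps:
F = 359716 - 812*I*sqrt(563) (F = (sqrt(-563) - 443)*(-812) = (I*sqrt(563) - 443)*(-812) = (-443 + I*sqrt(563))*(-812) = 359716 - 812*I*sqrt(563) ≈ 3.5972e+5 - 19267.0*I)
(-(-30 + 13))*F = (-(-30 + 13))*(359716 - 812*I*sqrt(563)) = (-1*(-17))*(359716 - 812*I*sqrt(563)) = 17*(359716 - 812*I*sqrt(563)) = 6115172 - 13804*I*sqrt(563)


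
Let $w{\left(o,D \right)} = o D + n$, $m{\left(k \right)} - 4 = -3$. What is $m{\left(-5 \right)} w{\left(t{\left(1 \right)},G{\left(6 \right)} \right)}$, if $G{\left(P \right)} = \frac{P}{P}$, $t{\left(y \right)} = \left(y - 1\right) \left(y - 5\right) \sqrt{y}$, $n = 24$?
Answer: $24$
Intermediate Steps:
$m{\left(k \right)} = 1$ ($m{\left(k \right)} = 4 - 3 = 1$)
$t{\left(y \right)} = \sqrt{y} \left(-1 + y\right) \left(-5 + y\right)$ ($t{\left(y \right)} = \left(-1 + y\right) \left(-5 + y\right) \sqrt{y} = \sqrt{y} \left(-1 + y\right) \left(-5 + y\right)$)
$G{\left(P \right)} = 1$
$w{\left(o,D \right)} = 24 + D o$ ($w{\left(o,D \right)} = o D + 24 = D o + 24 = 24 + D o$)
$m{\left(-5 \right)} w{\left(t{\left(1 \right)},G{\left(6 \right)} \right)} = 1 \left(24 + 1 \sqrt{1} \left(5 + 1^{2} - 6\right)\right) = 1 \left(24 + 1 \cdot 1 \left(5 + 1 - 6\right)\right) = 1 \left(24 + 1 \cdot 1 \cdot 0\right) = 1 \left(24 + 1 \cdot 0\right) = 1 \left(24 + 0\right) = 1 \cdot 24 = 24$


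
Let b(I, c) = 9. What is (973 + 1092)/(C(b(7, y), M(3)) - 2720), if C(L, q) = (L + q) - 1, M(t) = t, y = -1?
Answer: -295/387 ≈ -0.76227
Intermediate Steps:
C(L, q) = -1 + L + q
(973 + 1092)/(C(b(7, y), M(3)) - 2720) = (973 + 1092)/((-1 + 9 + 3) - 2720) = 2065/(11 - 2720) = 2065/(-2709) = 2065*(-1/2709) = -295/387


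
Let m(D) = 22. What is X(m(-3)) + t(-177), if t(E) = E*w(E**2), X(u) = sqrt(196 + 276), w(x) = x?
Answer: -5545233 + 2*sqrt(118) ≈ -5.5452e+6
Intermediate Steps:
X(u) = 2*sqrt(118) (X(u) = sqrt(472) = 2*sqrt(118))
t(E) = E**3 (t(E) = E*E**2 = E**3)
X(m(-3)) + t(-177) = 2*sqrt(118) + (-177)**3 = 2*sqrt(118) - 5545233 = -5545233 + 2*sqrt(118)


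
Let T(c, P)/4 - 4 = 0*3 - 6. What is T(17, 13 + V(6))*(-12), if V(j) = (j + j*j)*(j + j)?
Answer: 96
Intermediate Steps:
V(j) = 2*j*(j + j²) (V(j) = (j + j²)*(2*j) = 2*j*(j + j²))
T(c, P) = -8 (T(c, P) = 16 + 4*(0*3 - 6) = 16 + 4*(0 - 6) = 16 + 4*(-6) = 16 - 24 = -8)
T(17, 13 + V(6))*(-12) = -8*(-12) = 96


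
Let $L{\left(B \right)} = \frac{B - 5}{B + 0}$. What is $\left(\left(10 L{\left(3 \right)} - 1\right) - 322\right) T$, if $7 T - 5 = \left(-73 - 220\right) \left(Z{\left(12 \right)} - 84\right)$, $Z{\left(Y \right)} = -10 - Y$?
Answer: $- \frac{30721307}{21} \approx -1.4629 \cdot 10^{6}$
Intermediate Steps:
$L{\left(B \right)} = \frac{-5 + B}{B}$
$T = \frac{31063}{7}$ ($T = \frac{5}{7} + \frac{\left(-73 - 220\right) \left(\left(-10 - 12\right) - 84\right)}{7} = \frac{5}{7} + \frac{\left(-293\right) \left(\left(-10 - 12\right) - 84\right)}{7} = \frac{5}{7} + \frac{\left(-293\right) \left(-22 - 84\right)}{7} = \frac{5}{7} + \frac{\left(-293\right) \left(-106\right)}{7} = \frac{5}{7} + \frac{1}{7} \cdot 31058 = \frac{5}{7} + \frac{31058}{7} = \frac{31063}{7} \approx 4437.6$)
$\left(\left(10 L{\left(3 \right)} - 1\right) - 322\right) T = \left(\left(10 \frac{-5 + 3}{3} - 1\right) - 322\right) \frac{31063}{7} = \left(\left(10 \cdot \frac{1}{3} \left(-2\right) - 1\right) - 322\right) \frac{31063}{7} = \left(\left(10 \left(- \frac{2}{3}\right) - 1\right) - 322\right) \frac{31063}{7} = \left(\left(- \frac{20}{3} - 1\right) - 322\right) \frac{31063}{7} = \left(- \frac{23}{3} - 322\right) \frac{31063}{7} = \left(- \frac{989}{3}\right) \frac{31063}{7} = - \frac{30721307}{21}$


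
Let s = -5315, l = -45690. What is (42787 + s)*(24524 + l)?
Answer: -793132352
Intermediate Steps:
(42787 + s)*(24524 + l) = (42787 - 5315)*(24524 - 45690) = 37472*(-21166) = -793132352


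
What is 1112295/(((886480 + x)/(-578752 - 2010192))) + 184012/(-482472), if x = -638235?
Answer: -69467996625579875/5988563082 ≈ -1.1600e+7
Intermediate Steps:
1112295/(((886480 + x)/(-578752 - 2010192))) + 184012/(-482472) = 1112295/(((886480 - 638235)/(-578752 - 2010192))) + 184012/(-482472) = 1112295/((248245/(-2588944))) + 184012*(-1/482472) = 1112295/((248245*(-1/2588944))) - 46003/120618 = 1112295/(-248245/2588944) - 46003/120618 = 1112295*(-2588944/248245) - 46003/120618 = -575933893296/49649 - 46003/120618 = -69467996625579875/5988563082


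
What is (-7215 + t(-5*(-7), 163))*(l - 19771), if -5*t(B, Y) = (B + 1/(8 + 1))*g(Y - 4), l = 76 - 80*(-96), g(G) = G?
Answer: 100103373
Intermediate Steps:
l = 7756 (l = 76 + 7680 = 7756)
t(B, Y) = -(-4 + Y)*(1/9 + B)/5 (t(B, Y) = -(B + 1/(8 + 1))*(Y - 4)/5 = -(B + 1/9)*(-4 + Y)/5 = -(1/9 + B)*(-4 + Y)/5 = -(-4 + Y)*(1/9 + B)/5)
(-7215 + t(-5*(-7), 163))*(l - 19771) = (-7215 - (1 + 9*(-5*(-7)))*(-4 + 163)/45)*(7756 - 19771) = (-7215 - 1/45*(1 + 9*35)*159)*(-12015) = (-7215 - 1/45*(1 + 315)*159)*(-12015) = (-7215 - 1/45*316*159)*(-12015) = (-7215 - 16748/15)*(-12015) = -124973/15*(-12015) = 100103373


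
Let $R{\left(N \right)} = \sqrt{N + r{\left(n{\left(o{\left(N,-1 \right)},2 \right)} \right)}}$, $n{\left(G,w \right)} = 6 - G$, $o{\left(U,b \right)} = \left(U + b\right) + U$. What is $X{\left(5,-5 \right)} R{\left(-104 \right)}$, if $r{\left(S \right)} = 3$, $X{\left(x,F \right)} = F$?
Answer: $- 5 i \sqrt{101} \approx - 50.249 i$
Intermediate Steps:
$o{\left(U,b \right)} = b + 2 U$
$R{\left(N \right)} = \sqrt{3 + N}$ ($R{\left(N \right)} = \sqrt{N + 3} = \sqrt{3 + N}$)
$X{\left(5,-5 \right)} R{\left(-104 \right)} = - 5 \sqrt{3 - 104} = - 5 \sqrt{-101} = - 5 i \sqrt{101}$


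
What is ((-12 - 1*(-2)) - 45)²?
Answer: 3025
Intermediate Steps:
((-12 - 1*(-2)) - 45)² = ((-12 + 2) - 45)² = (-10 - 45)² = (-55)² = 3025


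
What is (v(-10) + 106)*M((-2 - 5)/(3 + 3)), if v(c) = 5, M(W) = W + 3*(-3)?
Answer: -2257/2 ≈ -1128.5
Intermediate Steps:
M(W) = -9 + W (M(W) = W - 9 = -9 + W)
(v(-10) + 106)*M((-2 - 5)/(3 + 3)) = (5 + 106)*(-9 + (-2 - 5)/(3 + 3)) = 111*(-9 - 7/6) = 111*(-61/6) = -2257/2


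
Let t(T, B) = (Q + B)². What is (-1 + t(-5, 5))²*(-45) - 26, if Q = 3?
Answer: -178631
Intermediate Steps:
t(T, B) = (3 + B)²
(-1 + t(-5, 5))²*(-45) - 26 = (-1 + (3 + 5)²)²*(-45) - 26 = (-1 + 8²)²*(-45) - 26 = (-1 + 64)²*(-45) - 26 = 63²*(-45) - 26 = 3969*(-45) - 26 = -178605 - 26 = -178631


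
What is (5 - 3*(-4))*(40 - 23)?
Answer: 289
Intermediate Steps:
(5 - 3*(-4))*(40 - 23) = (5 + 12)*17 = 17*17 = 289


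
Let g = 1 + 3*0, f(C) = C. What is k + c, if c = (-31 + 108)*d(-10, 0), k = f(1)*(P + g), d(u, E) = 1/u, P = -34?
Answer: -407/10 ≈ -40.700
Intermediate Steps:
g = 1 (g = 1 + 0 = 1)
k = -33 (k = 1*(-34 + 1) = 1*(-33) = -33)
c = -77/10 (c = (-31 + 108)/(-10) = 77*(-⅒) = -77/10 ≈ -7.7000)
k + c = -33 - 77/10 = -407/10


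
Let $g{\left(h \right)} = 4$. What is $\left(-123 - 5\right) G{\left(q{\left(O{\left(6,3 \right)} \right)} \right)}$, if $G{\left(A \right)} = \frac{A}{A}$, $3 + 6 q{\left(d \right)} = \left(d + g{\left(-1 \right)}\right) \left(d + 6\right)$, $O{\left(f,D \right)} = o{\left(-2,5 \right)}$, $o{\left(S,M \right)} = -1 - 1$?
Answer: $-128$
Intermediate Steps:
$o{\left(S,M \right)} = -2$ ($o{\left(S,M \right)} = -1 - 1 = -2$)
$O{\left(f,D \right)} = -2$
$q{\left(d \right)} = - \frac{1}{2} + \frac{\left(4 + d\right) \left(6 + d\right)}{6}$ ($q{\left(d \right)} = - \frac{1}{2} + \frac{\left(d + 4\right) \left(d + 6\right)}{6} = - \frac{1}{2} + \frac{\left(4 + d\right) \left(6 + d\right)}{6}$)
$G{\left(A \right)} = 1$
$\left(-123 - 5\right) G{\left(q{\left(O{\left(6,3 \right)} \right)} \right)} = \left(-123 - 5\right) 1 = \left(-128\right) 1 = -128$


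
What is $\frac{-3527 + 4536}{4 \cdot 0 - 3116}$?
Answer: $- \frac{1009}{3116} \approx -0.32381$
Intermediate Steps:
$\frac{-3527 + 4536}{4 \cdot 0 - 3116} = \frac{1009}{0 - 3116} = \frac{1009}{-3116} = 1009 \left(- \frac{1}{3116}\right) = - \frac{1009}{3116}$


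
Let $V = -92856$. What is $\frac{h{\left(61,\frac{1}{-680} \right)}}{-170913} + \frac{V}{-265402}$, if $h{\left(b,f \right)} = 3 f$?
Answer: $\frac{1798633852541}{5140873896280} \approx 0.34987$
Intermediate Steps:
$\frac{h{\left(61,\frac{1}{-680} \right)}}{-170913} + \frac{V}{-265402} = \frac{3 \frac{1}{-680}}{-170913} - \frac{92856}{-265402} = 3 \left(- \frac{1}{680}\right) \left(- \frac{1}{170913}\right) - - \frac{46428}{132701} = \left(- \frac{3}{680}\right) \left(- \frac{1}{170913}\right) + \frac{46428}{132701} = \frac{1}{38740280} + \frac{46428}{132701} = \frac{1798633852541}{5140873896280}$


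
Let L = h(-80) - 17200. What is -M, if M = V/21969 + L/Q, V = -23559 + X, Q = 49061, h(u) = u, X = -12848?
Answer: 2165788147/1077821109 ≈ 2.0094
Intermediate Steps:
V = -36407 (V = -23559 - 12848 = -36407)
L = -17280 (L = -80 - 17200 = -17280)
M = -2165788147/1077821109 (M = -36407/21969 - 17280/49061 = -2165788147/1077821109 ≈ -2.0094)
-M = -1*(-2165788147/1077821109) = 2165788147/1077821109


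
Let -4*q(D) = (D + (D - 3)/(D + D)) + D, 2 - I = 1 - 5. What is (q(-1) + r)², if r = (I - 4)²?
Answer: 16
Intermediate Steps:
I = 6 (I = 2 - (1 - 5) = 2 - 1*(-4) = 2 + 4 = 6)
r = 4 (r = (6 - 4)² = 2² = 4)
q(D) = -D/2 - (-3 + D)/(8*D) (q(D) = -((D + (D - 3)/(D + D)) + D)/4 = -((D + (-3 + D)/((2*D))) + D)/4 = -((D + (-3 + D)*(1/(2*D))) + D)/4 = -((D + (-3 + D)/(2*D)) + D)/4 = -(2*D + (-3 + D)/(2*D))/4 = -D/2 - (-3 + D)/(8*D))
(q(-1) + r)² = ((⅛)*(3 - 1*(-1) - 4*(-1)²)/(-1) + 4)² = ((⅛)*(-1)*(3 + 1 - 4*1) + 4)² = ((⅛)*(-1)*(3 + 1 - 4) + 4)² = ((⅛)*(-1)*0 + 4)² = (0 + 4)² = 4² = 16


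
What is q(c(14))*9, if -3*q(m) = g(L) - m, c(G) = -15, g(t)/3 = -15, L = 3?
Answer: 90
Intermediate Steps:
g(t) = -45 (g(t) = 3*(-15) = -45)
q(m) = 15 + m/3 (q(m) = -(-45 - m)/3 = 15 + m/3)
q(c(14))*9 = (15 + (1/3)*(-15))*9 = (15 - 5)*9 = 10*9 = 90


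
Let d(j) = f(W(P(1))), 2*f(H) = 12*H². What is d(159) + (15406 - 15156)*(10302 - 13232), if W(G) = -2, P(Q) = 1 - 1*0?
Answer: -732476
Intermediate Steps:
P(Q) = 1 (P(Q) = 1 + 0 = 1)
f(H) = 6*H² (f(H) = (12*H²)/2 = 6*H²)
d(j) = 24 (d(j) = 6*(-2)² = 6*4 = 24)
d(159) + (15406 - 15156)*(10302 - 13232) = 24 + (15406 - 15156)*(10302 - 13232) = 24 + 250*(-2930) = 24 - 732500 = -732476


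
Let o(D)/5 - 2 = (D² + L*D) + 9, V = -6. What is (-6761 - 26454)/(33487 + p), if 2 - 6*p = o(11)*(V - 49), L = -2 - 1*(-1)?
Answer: -28470/33457 ≈ -0.85094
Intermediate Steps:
L = -1 (L = -2 + 1 = -1)
o(D) = 55 - 5*D + 5*D² (o(D) = 10 + 5*((D² - D) + 9) = 10 + 5*(9 + D² - D) = 10 + (45 - 5*D + 5*D²) = 55 - 5*D + 5*D²)
p = 33277/6 (p = ⅓ - (55 - 5*11 + 5*11²)*(-6 - 49)/6 = ⅓ - (55 - 55 + 5*121)*(-55)/6 = ⅓ - (55 - 55 + 605)*(-55)/6 = ⅓ - 605*(-55)/6 = ⅓ - ⅙*(-33275) = ⅓ + 33275/6 = 33277/6 ≈ 5546.2)
(-6761 - 26454)/(33487 + p) = (-6761 - 26454)/(33487 + 33277/6) = -33215/234199/6 = -33215*6/234199 = -28470/33457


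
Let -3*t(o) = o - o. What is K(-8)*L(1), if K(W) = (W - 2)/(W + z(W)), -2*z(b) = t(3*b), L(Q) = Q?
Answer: 5/4 ≈ 1.2500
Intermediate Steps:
t(o) = 0 (t(o) = -(o - o)/3 = -⅓*0 = 0)
z(b) = 0 (z(b) = -½*0 = 0)
K(W) = (-2 + W)/W (K(W) = (W - 2)/(W + 0) = (-2 + W)/W)
K(-8)*L(1) = ((-2 - 8)/(-8))*1 = -⅛*(-10)*1 = (5/4)*1 = 5/4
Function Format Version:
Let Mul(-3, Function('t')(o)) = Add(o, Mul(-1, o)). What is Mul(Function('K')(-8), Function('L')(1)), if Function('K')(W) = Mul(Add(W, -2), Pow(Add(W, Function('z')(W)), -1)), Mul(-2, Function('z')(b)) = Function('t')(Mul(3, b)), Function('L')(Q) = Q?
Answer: Rational(5, 4) ≈ 1.2500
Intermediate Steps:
Function('t')(o) = 0 (Function('t')(o) = Mul(Rational(-1, 3), Add(o, Mul(-1, o))) = Mul(Rational(-1, 3), 0) = 0)
Function('z')(b) = 0 (Function('z')(b) = Mul(Rational(-1, 2), 0) = 0)
Function('K')(W) = Mul(Pow(W, -1), Add(-2, W)) (Function('K')(W) = Mul(Add(W, -2), Pow(Add(W, 0), -1)) = Mul(Add(-2, W), Pow(W, -1)) = Mul(Pow(W, -1), Add(-2, W)))
Mul(Function('K')(-8), Function('L')(1)) = Mul(Mul(Pow(-8, -1), Add(-2, -8)), 1) = Mul(Mul(Rational(-1, 8), -10), 1) = Mul(Rational(5, 4), 1) = Rational(5, 4)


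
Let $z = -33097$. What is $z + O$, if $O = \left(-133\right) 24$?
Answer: $-36289$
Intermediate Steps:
$O = -3192$
$z + O = -33097 - 3192 = -36289$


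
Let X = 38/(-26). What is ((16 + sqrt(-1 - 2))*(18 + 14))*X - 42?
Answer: -10274/13 - 608*I*sqrt(3)/13 ≈ -790.31 - 81.007*I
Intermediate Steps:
X = -19/13 (X = 38*(-1/26) = -19/13 ≈ -1.4615)
((16 + sqrt(-1 - 2))*(18 + 14))*X - 42 = ((16 + sqrt(-1 - 2))*(18 + 14))*(-19/13) - 42 = ((16 + sqrt(-3))*32)*(-19/13) - 42 = ((16 + I*sqrt(3))*32)*(-19/13) - 42 = (512 + 32*I*sqrt(3))*(-19/13) - 42 = (-9728/13 - 608*I*sqrt(3)/13) - 42 = -10274/13 - 608*I*sqrt(3)/13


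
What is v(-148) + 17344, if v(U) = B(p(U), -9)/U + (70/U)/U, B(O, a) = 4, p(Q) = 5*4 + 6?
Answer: 189951227/10952 ≈ 17344.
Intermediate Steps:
p(Q) = 26 (p(Q) = 20 + 6 = 26)
v(U) = 4/U + 70/U**2 (v(U) = 4/U + (70/U)/U = 4/U + 70/U**2)
v(-148) + 17344 = 2*(35 + 2*(-148))/(-148)**2 + 17344 = 2*(1/21904)*(35 - 296) + 17344 = 2*(1/21904)*(-261) + 17344 = -261/10952 + 17344 = 189951227/10952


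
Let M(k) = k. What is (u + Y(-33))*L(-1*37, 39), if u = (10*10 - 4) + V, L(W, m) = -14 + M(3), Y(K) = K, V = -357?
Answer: 3234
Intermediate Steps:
L(W, m) = -11 (L(W, m) = -14 + 3 = -11)
u = -261 (u = (10*10 - 4) - 357 = (100 - 4) - 357 = 96 - 357 = -261)
(u + Y(-33))*L(-1*37, 39) = (-261 - 33)*(-11) = -294*(-11) = 3234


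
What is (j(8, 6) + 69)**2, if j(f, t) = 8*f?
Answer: 17689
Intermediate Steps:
(j(8, 6) + 69)**2 = (8*8 + 69)**2 = (64 + 69)**2 = 133**2 = 17689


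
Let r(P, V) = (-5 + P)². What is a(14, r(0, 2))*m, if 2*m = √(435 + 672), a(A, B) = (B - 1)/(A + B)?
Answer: 12*√123/13 ≈ 10.237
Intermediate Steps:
a(A, B) = (-1 + B)/(A + B)
m = 3*√123/2 (m = √(435 + 672)/2 = √1107/2 = (3*√123)/2 = 3*√123/2 ≈ 16.636)
a(14, r(0, 2))*m = ((-1 + (-5 + 0)²)/(14 + (-5 + 0)²))*(3*√123/2) = ((-1 + (-5)²)/(14 + (-5)²))*(3*√123/2) = ((-1 + 25)/(14 + 25))*(3*√123/2) = (24/39)*(3*√123/2) = ((1/39)*24)*(3*√123/2) = 8*(3*√123/2)/13 = 12*√123/13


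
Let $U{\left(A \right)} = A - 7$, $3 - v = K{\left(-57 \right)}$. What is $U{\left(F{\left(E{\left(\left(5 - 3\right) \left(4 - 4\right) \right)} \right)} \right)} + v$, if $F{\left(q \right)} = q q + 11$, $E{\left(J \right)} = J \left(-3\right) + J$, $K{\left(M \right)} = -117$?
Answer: $124$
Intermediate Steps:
$E{\left(J \right)} = - 2 J$ ($E{\left(J \right)} = - 3 J + J = - 2 J$)
$F{\left(q \right)} = 11 + q^{2}$ ($F{\left(q \right)} = q^{2} + 11 = 11 + q^{2}$)
$v = 120$ ($v = 3 - -117 = 3 + 117 = 120$)
$U{\left(A \right)} = -7 + A$
$U{\left(F{\left(E{\left(\left(5 - 3\right) \left(4 - 4\right) \right)} \right)} \right)} + v = \left(-7 + \left(11 + \left(- 2 \left(5 - 3\right) \left(4 - 4\right)\right)^{2}\right)\right) + 120 = \left(-7 + \left(11 + \left(- 2 \cdot 2 \cdot 0\right)^{2}\right)\right) + 120 = \left(-7 + \left(11 + \left(\left(-2\right) 0\right)^{2}\right)\right) + 120 = \left(-7 + \left(11 + 0^{2}\right)\right) + 120 = \left(-7 + \left(11 + 0\right)\right) + 120 = \left(-7 + 11\right) + 120 = 4 + 120 = 124$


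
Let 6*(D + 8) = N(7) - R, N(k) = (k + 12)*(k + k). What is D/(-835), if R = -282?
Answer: -50/501 ≈ -0.099800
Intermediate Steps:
N(k) = 2*k*(12 + k) (N(k) = (12 + k)*(2*k) = 2*k*(12 + k))
D = 250/3 (D = -8 + (2*7*(12 + 7) - 1*(-282))/6 = -8 + (2*7*19 + 282)/6 = -8 + (266 + 282)/6 = -8 + (⅙)*548 = -8 + 274/3 = 250/3 ≈ 83.333)
D/(-835) = (250/3)/(-835) = (250/3)*(-1/835) = -50/501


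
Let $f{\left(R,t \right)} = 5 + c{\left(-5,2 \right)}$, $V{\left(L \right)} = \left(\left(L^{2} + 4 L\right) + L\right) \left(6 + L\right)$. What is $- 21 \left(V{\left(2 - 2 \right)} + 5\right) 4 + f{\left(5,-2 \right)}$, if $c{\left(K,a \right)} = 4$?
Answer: $-411$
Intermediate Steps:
$V{\left(L \right)} = \left(6 + L\right) \left(L^{2} + 5 L\right)$ ($V{\left(L \right)} = \left(L^{2} + 5 L\right) \left(6 + L\right) = \left(6 + L\right) \left(L^{2} + 5 L\right)$)
$f{\left(R,t \right)} = 9$ ($f{\left(R,t \right)} = 5 + 4 = 9$)
$- 21 \left(V{\left(2 - 2 \right)} + 5\right) 4 + f{\left(5,-2 \right)} = - 21 \left(\left(2 - 2\right) \left(30 + \left(2 - 2\right)^{2} + 11 \left(2 - 2\right)\right) + 5\right) 4 + 9 = - 21 \left(0 \left(30 + 0^{2} + 11 \cdot 0\right) + 5\right) 4 + 9 = - 21 \left(0 \left(30 + 0 + 0\right) + 5\right) 4 + 9 = - 21 \left(0 \cdot 30 + 5\right) 4 + 9 = - 21 \left(0 + 5\right) 4 + 9 = - 21 \cdot 5 \cdot 4 + 9 = \left(-21\right) 20 + 9 = -420 + 9 = -411$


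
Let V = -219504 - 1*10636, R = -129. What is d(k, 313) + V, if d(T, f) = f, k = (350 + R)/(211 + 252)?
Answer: -229827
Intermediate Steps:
k = 221/463 (k = (350 - 129)/(211 + 252) = 221/463 ≈ 0.47732)
V = -230140 (V = -219504 - 10636 = -230140)
d(k, 313) + V = 313 - 230140 = -229827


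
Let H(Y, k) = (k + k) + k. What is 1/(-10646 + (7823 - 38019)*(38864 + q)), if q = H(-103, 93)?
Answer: -1/1181972674 ≈ -8.4604e-10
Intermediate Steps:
H(Y, k) = 3*k (H(Y, k) = 2*k + k = 3*k)
q = 279 (q = 3*93 = 279)
1/(-10646 + (7823 - 38019)*(38864 + q)) = 1/(-10646 + (7823 - 38019)*(38864 + 279)) = 1/(-10646 - 30196*39143) = 1/(-10646 - 1181962028) = 1/(-1181972674) = -1/1181972674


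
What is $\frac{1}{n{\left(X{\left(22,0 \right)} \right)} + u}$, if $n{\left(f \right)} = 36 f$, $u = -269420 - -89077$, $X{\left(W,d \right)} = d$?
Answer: $- \frac{1}{180343} \approx -5.545 \cdot 10^{-6}$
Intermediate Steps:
$u = -180343$ ($u = -269420 + 89077 = -180343$)
$\frac{1}{n{\left(X{\left(22,0 \right)} \right)} + u} = \frac{1}{36 \cdot 0 - 180343} = \frac{1}{0 - 180343} = \frac{1}{-180343} = - \frac{1}{180343}$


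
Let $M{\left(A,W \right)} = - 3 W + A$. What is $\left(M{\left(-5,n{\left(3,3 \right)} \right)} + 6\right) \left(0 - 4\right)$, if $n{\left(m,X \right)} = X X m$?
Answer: $320$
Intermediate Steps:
$n{\left(m,X \right)} = m X^{2}$ ($n{\left(m,X \right)} = X^{2} m = m X^{2}$)
$M{\left(A,W \right)} = A - 3 W$
$\left(M{\left(-5,n{\left(3,3 \right)} \right)} + 6\right) \left(0 - 4\right) = \left(\left(-5 - 3 \cdot 3 \cdot 3^{2}\right) + 6\right) \left(0 - 4\right) = \left(\left(-5 - 3 \cdot 3 \cdot 9\right) + 6\right) \left(0 - 4\right) = \left(\left(-5 - 81\right) + 6\right) \left(-4\right) = \left(-86 + 6\right) \left(-4\right) = \left(-80\right) \left(-4\right) = 320$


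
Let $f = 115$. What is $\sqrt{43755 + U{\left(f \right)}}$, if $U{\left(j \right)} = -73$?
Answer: $\sqrt{43682} \approx 209.0$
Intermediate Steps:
$\sqrt{43755 + U{\left(f \right)}} = \sqrt{43755 - 73} = \sqrt{43682}$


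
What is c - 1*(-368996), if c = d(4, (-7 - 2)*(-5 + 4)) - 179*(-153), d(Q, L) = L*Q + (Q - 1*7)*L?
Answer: 396392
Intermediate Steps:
d(Q, L) = L*Q + L*(-7 + Q) (d(Q, L) = L*Q + (Q - 7)*L = L*Q + (-7 + Q)*L = L*Q + L*(-7 + Q))
c = 27396 (c = ((-7 - 2)*(-5 + 4))*(-7 + 2*4) - 179*(-153) = (-9*(-1))*(-7 + 8) + 27387 = 9*1 + 27387 = 9 + 27387 = 27396)
c - 1*(-368996) = 27396 - 1*(-368996) = 27396 + 368996 = 396392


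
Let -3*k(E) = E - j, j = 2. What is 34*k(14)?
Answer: -136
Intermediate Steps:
k(E) = 2/3 - E/3 (k(E) = -(E - 1*2)/3 = -(E - 2)/3 = -(-2 + E)/3 = 2/3 - E/3)
34*k(14) = 34*(2/3 - 1/3*14) = 34*(2/3 - 14/3) = 34*(-4) = -136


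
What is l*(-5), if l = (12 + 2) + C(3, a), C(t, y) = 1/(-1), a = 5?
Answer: -65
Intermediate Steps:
C(t, y) = -1
l = 13 (l = (12 + 2) - 1 = 14 - 1 = 13)
l*(-5) = 13*(-5) = -65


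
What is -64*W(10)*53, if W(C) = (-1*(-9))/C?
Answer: -15264/5 ≈ -3052.8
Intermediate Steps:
W(C) = 9/C
-64*W(10)*53 = -576/10*53 = -64*9/10*53 = -288/5*53 = -15264/5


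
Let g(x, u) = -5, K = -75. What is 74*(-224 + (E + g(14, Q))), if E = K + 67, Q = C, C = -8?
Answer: -17538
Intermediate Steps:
Q = -8
E = -8 (E = -75 + 67 = -8)
74*(-224 + (E + g(14, Q))) = 74*(-224 + (-8 - 5)) = 74*(-224 - 13) = 74*(-237) = -17538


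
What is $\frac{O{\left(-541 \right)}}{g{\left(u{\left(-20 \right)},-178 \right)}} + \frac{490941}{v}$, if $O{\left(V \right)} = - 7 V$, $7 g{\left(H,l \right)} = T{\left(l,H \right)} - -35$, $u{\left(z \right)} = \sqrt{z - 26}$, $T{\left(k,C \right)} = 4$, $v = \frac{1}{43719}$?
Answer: $\frac{837074560090}{39} \approx 2.1463 \cdot 10^{10}$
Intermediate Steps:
$v = \frac{1}{43719} \approx 2.2873 \cdot 10^{-5}$
$u{\left(z \right)} = \sqrt{-26 + z}$
$g{\left(H,l \right)} = \frac{39}{7}$ ($g{\left(H,l \right)} = \frac{4 - -35}{7} = \frac{4 + 35}{7} = \frac{1}{7} \cdot 39 = \frac{39}{7}$)
$\frac{O{\left(-541 \right)}}{g{\left(u{\left(-20 \right)},-178 \right)}} + \frac{490941}{v} = \frac{\left(-7\right) \left(-541\right)}{\frac{39}{7}} + 490941 \frac{1}{\frac{1}{43719}} = 3787 \cdot \frac{7}{39} + 490941 \cdot 43719 = \frac{26509}{39} + 21463449579 = \frac{837074560090}{39}$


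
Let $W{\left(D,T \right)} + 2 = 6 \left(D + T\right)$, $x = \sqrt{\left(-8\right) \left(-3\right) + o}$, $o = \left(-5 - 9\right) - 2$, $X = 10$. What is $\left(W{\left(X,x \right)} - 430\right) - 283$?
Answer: $-655 + 12 \sqrt{2} \approx -638.03$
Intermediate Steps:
$o = -16$ ($o = -14 - 2 = -16$)
$x = 2 \sqrt{2}$ ($x = \sqrt{\left(-8\right) \left(-3\right) - 16} = \sqrt{24 - 16} = \sqrt{8} = 2 \sqrt{2} \approx 2.8284$)
$W{\left(D,T \right)} = -2 + 6 D + 6 T$ ($W{\left(D,T \right)} = -2 + 6 \left(D + T\right) = -2 + \left(6 D + 6 T\right) = -2 + 6 D + 6 T$)
$\left(W{\left(X,x \right)} - 430\right) - 283 = \left(\left(-2 + 6 \cdot 10 + 6 \cdot 2 \sqrt{2}\right) - 430\right) - 283 = \left(\left(-2 + 60 + 12 \sqrt{2}\right) - 430\right) - 283 = \left(\left(58 + 12 \sqrt{2}\right) - 430\right) - 283 = \left(-372 + 12 \sqrt{2}\right) - 283 = -655 + 12 \sqrt{2}$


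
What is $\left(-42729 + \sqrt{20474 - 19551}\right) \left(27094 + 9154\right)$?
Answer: $-1548840792 + 36248 \sqrt{923} \approx -1.5477 \cdot 10^{9}$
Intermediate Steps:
$\left(-42729 + \sqrt{20474 - 19551}\right) \left(27094 + 9154\right) = \left(-42729 + \sqrt{923}\right) 36248 = -1548840792 + 36248 \sqrt{923}$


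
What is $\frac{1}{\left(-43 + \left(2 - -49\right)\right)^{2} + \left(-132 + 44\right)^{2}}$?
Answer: $\frac{1}{7808} \approx 0.00012807$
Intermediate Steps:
$\frac{1}{\left(-43 + \left(2 - -49\right)\right)^{2} + \left(-132 + 44\right)^{2}} = \frac{1}{\left(-43 + \left(2 + 49\right)\right)^{2} + \left(-88\right)^{2}} = \frac{1}{\left(-43 + 51\right)^{2} + 7744} = \frac{1}{8^{2} + 7744} = \frac{1}{64 + 7744} = \frac{1}{7808}$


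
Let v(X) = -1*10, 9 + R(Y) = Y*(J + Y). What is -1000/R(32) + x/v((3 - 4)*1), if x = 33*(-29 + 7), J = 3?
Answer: 398293/5555 ≈ 71.700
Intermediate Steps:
R(Y) = -9 + Y*(3 + Y)
v(X) = -10
x = -726 (x = 33*(-22) = -726)
-1000/R(32) + x/v((3 - 4)*1) = -1000/(-9 + 32² + 3*32) - 726/(-10) = -1000/(-9 + 1024 + 96) - 726*(-⅒) = -1000/1111 + 363/5 = 398293/5555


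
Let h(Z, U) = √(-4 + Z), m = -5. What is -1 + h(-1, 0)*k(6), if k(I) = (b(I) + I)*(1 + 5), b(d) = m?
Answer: -1 + 6*I*√5 ≈ -1.0 + 13.416*I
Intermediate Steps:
b(d) = -5
k(I) = -30 + 6*I (k(I) = (-5 + I)*(1 + 5) = (-5 + I)*6 = -30 + 6*I)
-1 + h(-1, 0)*k(6) = -1 + √(-4 - 1)*(-30 + 6*6) = -1 + √(-5)*(-30 + 36) = -1 + (I*√5)*6 = -1 + 6*I*√5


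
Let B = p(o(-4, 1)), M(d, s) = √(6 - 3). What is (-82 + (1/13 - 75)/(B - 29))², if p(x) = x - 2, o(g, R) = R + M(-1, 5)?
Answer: 286432824784/45326307 - 200640104*√3/15108769 ≈ 6296.4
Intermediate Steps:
M(d, s) = √3
o(g, R) = R + √3
p(x) = -2 + x
B = -1 + √3 (B = -2 + (1 + √3) = -1 + √3 ≈ 0.73205)
(-82 + (1/13 - 75)/(B - 29))² = (-82 + (1/13 - 75)/((-1 + √3) - 29))² = (-82 + (1*(1/13) - 75)/(-30 + √3))² = (-82 + (1/13 - 75)/(-30 + √3))² = (-82 - 974/(13*(-30 + √3)))²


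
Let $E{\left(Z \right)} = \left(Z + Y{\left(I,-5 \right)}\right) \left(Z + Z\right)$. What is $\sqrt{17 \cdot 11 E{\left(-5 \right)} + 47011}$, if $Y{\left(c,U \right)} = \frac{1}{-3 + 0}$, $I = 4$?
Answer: $\frac{\sqrt{512859}}{3} \approx 238.71$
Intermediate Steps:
$Y{\left(c,U \right)} = - \frac{1}{3}$ ($Y{\left(c,U \right)} = \frac{1}{-3} = - \frac{1}{3}$)
$E{\left(Z \right)} = 2 Z \left(- \frac{1}{3} + Z\right)$ ($E{\left(Z \right)} = \left(Z - \frac{1}{3}\right) \left(Z + Z\right) = \left(- \frac{1}{3} + Z\right) 2 Z = 2 Z \left(- \frac{1}{3} + Z\right)$)
$\sqrt{17 \cdot 11 E{\left(-5 \right)} + 47011} = \sqrt{17 \cdot 11 \cdot \frac{2}{3} \left(-5\right) \left(-1 + 3 \left(-5\right)\right) + 47011} = \sqrt{187 \cdot \frac{2}{3} \left(-5\right) \left(-1 - 15\right) + 47011} = \sqrt{187 \cdot \frac{2}{3} \left(-5\right) \left(-16\right) + 47011} = \sqrt{187 \cdot \frac{160}{3} + 47011} = \sqrt{\frac{29920}{3} + 47011} = \sqrt{\frac{170953}{3}} = \frac{\sqrt{512859}}{3}$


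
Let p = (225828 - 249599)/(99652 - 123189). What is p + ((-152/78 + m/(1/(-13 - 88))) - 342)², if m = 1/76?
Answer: 24651772881797849/206779511952 ≈ 1.1922e+5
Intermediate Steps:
p = 23771/23537 (p = -23771/(-23537) = -23771*(-1/23537) = 23771/23537 ≈ 1.0099)
m = 1/76 ≈ 0.013158
p + ((-152/78 + m/(1/(-13 - 88))) - 342)² = 23771/23537 + ((-152/78 + 1/(76*(1/(-13 - 88)))) - 342)² = 23771/23537 + ((-152*1/78 + 1/(76*(1/(-101)))) - 342)² = 23771/23537 + ((-76/39 + 1/(76*(-1/101))) - 342)² = 23771/23537 + ((-76/39 + (1/76)*(-101)) - 342)² = 23771/23537 + ((-76/39 - 101/76) - 342)² = 23771/23537 + (-9715/2964 - 342)² = 23771/23537 + (-1023403/2964)² = 23771/23537 + 1047353700409/8785296 = 24651772881797849/206779511952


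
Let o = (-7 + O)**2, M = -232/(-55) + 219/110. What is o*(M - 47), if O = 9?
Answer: -8974/55 ≈ -163.16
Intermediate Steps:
M = 683/110 (M = -232*(-1/55) + 219*(1/110) = 232/55 + 219/110 = 683/110 ≈ 6.2091)
o = 4 (o = (-7 + 9)**2 = 2**2 = 4)
o*(M - 47) = 4*(683/110 - 47) = 4*(-4487/110) = -8974/55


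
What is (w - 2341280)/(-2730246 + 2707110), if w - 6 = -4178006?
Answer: 407455/1446 ≈ 281.78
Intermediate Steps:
w = -4178000 (w = 6 - 4178006 = -4178000)
(w - 2341280)/(-2730246 + 2707110) = (-4178000 - 2341280)/(-2730246 + 2707110) = -6519280/(-23136) = -6519280*(-1/23136) = 407455/1446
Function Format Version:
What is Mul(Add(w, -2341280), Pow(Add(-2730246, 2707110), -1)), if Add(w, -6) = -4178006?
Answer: Rational(407455, 1446) ≈ 281.78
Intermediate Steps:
w = -4178000 (w = Add(6, -4178006) = -4178000)
Mul(Add(w, -2341280), Pow(Add(-2730246, 2707110), -1)) = Mul(Add(-4178000, -2341280), Pow(Add(-2730246, 2707110), -1)) = Mul(-6519280, Pow(-23136, -1)) = Mul(-6519280, Rational(-1, 23136)) = Rational(407455, 1446)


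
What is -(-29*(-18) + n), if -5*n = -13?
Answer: -2623/5 ≈ -524.60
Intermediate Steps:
n = 13/5 (n = -⅕*(-13) = 13/5 ≈ 2.6000)
-(-29*(-18) + n) = -(-29*(-18) + 13/5) = -(522 + 13/5) = -1*2623/5 = -2623/5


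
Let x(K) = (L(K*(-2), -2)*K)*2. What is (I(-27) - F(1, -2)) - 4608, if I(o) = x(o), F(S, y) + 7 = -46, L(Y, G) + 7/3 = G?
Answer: -4321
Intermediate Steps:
L(Y, G) = -7/3 + G
F(S, y) = -53 (F(S, y) = -7 - 46 = -53)
x(K) = -26*K/3 (x(K) = ((-7/3 - 2)*K)*2 = -13*K/3*2 = -26*K/3)
I(o) = -26*o/3
(I(-27) - F(1, -2)) - 4608 = (-26/3*(-27) - 1*(-53)) - 4608 = (234 + 53) - 4608 = 287 - 4608 = -4321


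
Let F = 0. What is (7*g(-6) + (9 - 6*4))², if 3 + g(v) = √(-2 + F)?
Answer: 1198 - 504*I*√2 ≈ 1198.0 - 712.76*I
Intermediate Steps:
g(v) = -3 + I*√2 (g(v) = -3 + √(-2 + 0) = -3 + √(-2) = -3 + I*√2)
(7*g(-6) + (9 - 6*4))² = (7*(-3 + I*√2) + (9 - 6*4))² = ((-21 + 7*I*√2) + (9 - 24))² = ((-21 + 7*I*√2) - 15)² = (-36 + 7*I*√2)²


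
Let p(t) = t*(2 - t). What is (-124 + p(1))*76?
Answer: -9348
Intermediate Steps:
(-124 + p(1))*76 = (-124 + 1*(2 - 1*1))*76 = (-124 + 1*(2 - 1))*76 = (-124 + 1*1)*76 = (-124 + 1)*76 = -123*76 = -9348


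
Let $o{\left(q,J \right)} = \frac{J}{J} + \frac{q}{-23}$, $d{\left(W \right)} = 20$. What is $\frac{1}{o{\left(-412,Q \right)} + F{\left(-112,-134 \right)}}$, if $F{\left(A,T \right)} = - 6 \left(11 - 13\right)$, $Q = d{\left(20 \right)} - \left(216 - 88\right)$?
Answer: $\frac{23}{711} \approx 0.032349$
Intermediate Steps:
$Q = -108$ ($Q = 20 - \left(216 - 88\right) = 20 - 128 = -108$)
$F{\left(A,T \right)} = 12$ ($F{\left(A,T \right)} = \left(-6\right) \left(-2\right) = 12$)
$o{\left(q,J \right)} = 1 - \frac{q}{23}$ ($o{\left(q,J \right)} = 1 + q \left(- \frac{1}{23}\right) = 1 - \frac{q}{23}$)
$\frac{1}{o{\left(-412,Q \right)} + F{\left(-112,-134 \right)}} = \frac{1}{\left(1 - - \frac{412}{23}\right) + 12} = \frac{1}{\left(1 + \frac{412}{23}\right) + 12} = \frac{1}{\frac{435}{23} + 12} = \frac{1}{\frac{711}{23}} = \frac{23}{711}$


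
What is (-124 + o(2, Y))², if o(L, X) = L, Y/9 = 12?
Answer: 14884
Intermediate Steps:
Y = 108 (Y = 9*12 = 108)
(-124 + o(2, Y))² = (-124 + 2)² = (-122)² = 14884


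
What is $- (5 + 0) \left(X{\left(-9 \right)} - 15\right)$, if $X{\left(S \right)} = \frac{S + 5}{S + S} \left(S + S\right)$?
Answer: $95$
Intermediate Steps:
$X{\left(S \right)} = 5 + S$ ($X{\left(S \right)} = \frac{5 + S}{2 S} 2 S = 5 + S$)
$- (5 + 0) \left(X{\left(-9 \right)} - 15\right) = - (5 + 0) \left(\left(5 - 9\right) - 15\right) = \left(-1\right) 5 \left(-4 - 15\right) = \left(-5\right) \left(-19\right) = 95$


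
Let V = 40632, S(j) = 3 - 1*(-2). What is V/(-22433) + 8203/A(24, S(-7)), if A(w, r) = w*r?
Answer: 179142059/2691960 ≈ 66.547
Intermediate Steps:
S(j) = 5 (S(j) = 3 + 2 = 5)
A(w, r) = r*w
V/(-22433) + 8203/A(24, S(-7)) = 40632/(-22433) + 8203/((5*24)) = 40632*(-1/22433) + 8203/120 = -40632/22433 + 8203*(1/120) = -40632/22433 + 8203/120 = 179142059/2691960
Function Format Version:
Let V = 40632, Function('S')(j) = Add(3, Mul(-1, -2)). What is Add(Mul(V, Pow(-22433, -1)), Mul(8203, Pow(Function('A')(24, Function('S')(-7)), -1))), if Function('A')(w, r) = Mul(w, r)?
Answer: Rational(179142059, 2691960) ≈ 66.547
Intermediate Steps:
Function('S')(j) = 5 (Function('S')(j) = Add(3, 2) = 5)
Function('A')(w, r) = Mul(r, w)
Add(Mul(V, Pow(-22433, -1)), Mul(8203, Pow(Function('A')(24, Function('S')(-7)), -1))) = Add(Mul(40632, Pow(-22433, -1)), Mul(8203, Pow(Mul(5, 24), -1))) = Add(Mul(40632, Rational(-1, 22433)), Mul(8203, Pow(120, -1))) = Add(Rational(-40632, 22433), Mul(8203, Rational(1, 120))) = Add(Rational(-40632, 22433), Rational(8203, 120)) = Rational(179142059, 2691960)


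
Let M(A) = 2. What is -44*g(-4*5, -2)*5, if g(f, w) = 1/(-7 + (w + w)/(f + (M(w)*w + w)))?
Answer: 2860/89 ≈ 32.135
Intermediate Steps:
g(f, w) = 1/(-7 + 2*w/(f + 3*w)) (g(f, w) = 1/(-7 + (w + w)/(f + (2*w + w))) = 1/(-7 + (2*w)/(f + 3*w)) = 1/(-7 + 2*w/(f + 3*w)))
-44*g(-4*5, -2)*5 = -44*(-(-4)*5 - 3*(-2))/(7*(-4*5) + 19*(-2))*5 = -44*(-1*(-20) + 6)/(7*(-20) - 38)*5 = -44*(20 + 6)/(-140 - 38)*5 = -44*26/(-178)*5 = -(-22)*26/89*5 = -44*(-13/89)*5 = (572/89)*5 = 2860/89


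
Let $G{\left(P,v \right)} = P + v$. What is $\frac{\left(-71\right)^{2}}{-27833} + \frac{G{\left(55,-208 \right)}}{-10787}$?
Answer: $- \frac{50118818}{300234571} \approx -0.16693$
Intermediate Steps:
$\frac{\left(-71\right)^{2}}{-27833} + \frac{G{\left(55,-208 \right)}}{-10787} = \frac{\left(-71\right)^{2}}{-27833} + \frac{55 - 208}{-10787} = 5041 \left(- \frac{1}{27833}\right) - - \frac{153}{10787} = - \frac{5041}{27833} + \frac{153}{10787} = - \frac{50118818}{300234571}$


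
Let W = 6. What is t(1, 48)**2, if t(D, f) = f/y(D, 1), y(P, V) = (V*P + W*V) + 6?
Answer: 2304/169 ≈ 13.633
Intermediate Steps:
y(P, V) = 6 + 6*V + P*V (y(P, V) = (V*P + 6*V) + 6 = (P*V + 6*V) + 6 = (6*V + P*V) + 6 = 6 + 6*V + P*V)
t(D, f) = f/(12 + D) (t(D, f) = f/(6 + 6*1 + D*1) = f/(6 + 6 + D) = f/(12 + D))
t(1, 48)**2 = (48/(12 + 1))**2 = (48/13)**2 = 2304/169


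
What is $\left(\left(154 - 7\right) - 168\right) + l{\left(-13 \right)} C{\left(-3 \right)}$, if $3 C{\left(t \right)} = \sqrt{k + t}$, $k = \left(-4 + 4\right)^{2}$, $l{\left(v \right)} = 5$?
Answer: $-21 + \frac{5 i \sqrt{3}}{3} \approx -21.0 + 2.8868 i$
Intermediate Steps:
$k = 0$ ($k = 0^{2} = 0$)
$C{\left(t \right)} = \frac{\sqrt{t}}{3}$ ($C{\left(t \right)} = \frac{\sqrt{0 + t}}{3} = \frac{\sqrt{t}}{3}$)
$\left(\left(154 - 7\right) - 168\right) + l{\left(-13 \right)} C{\left(-3 \right)} = \left(\left(154 - 7\right) - 168\right) + 5 \frac{\sqrt{-3}}{3} = \left(147 - 168\right) + 5 \frac{i \sqrt{3}}{3} = -21 + 5 \frac{i \sqrt{3}}{3} = -21 + \frac{5 i \sqrt{3}}{3}$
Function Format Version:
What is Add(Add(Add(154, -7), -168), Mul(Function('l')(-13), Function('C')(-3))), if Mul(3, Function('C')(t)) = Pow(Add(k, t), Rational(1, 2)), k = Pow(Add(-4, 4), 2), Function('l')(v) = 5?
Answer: Add(-21, Mul(Rational(5, 3), I, Pow(3, Rational(1, 2)))) ≈ Add(-21.000, Mul(2.8868, I))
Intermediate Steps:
k = 0 (k = Pow(0, 2) = 0)
Function('C')(t) = Mul(Rational(1, 3), Pow(t, Rational(1, 2))) (Function('C')(t) = Mul(Rational(1, 3), Pow(Add(0, t), Rational(1, 2))) = Mul(Rational(1, 3), Pow(t, Rational(1, 2))))
Add(Add(Add(154, -7), -168), Mul(Function('l')(-13), Function('C')(-3))) = Add(Add(Add(154, -7), -168), Mul(5, Mul(Rational(1, 3), Pow(-3, Rational(1, 2))))) = Add(Add(147, -168), Mul(5, Mul(Rational(1, 3), Mul(I, Pow(3, Rational(1, 2)))))) = Add(-21, Mul(5, Mul(Rational(1, 3), I, Pow(3, Rational(1, 2))))) = Add(-21, Mul(Rational(5, 3), I, Pow(3, Rational(1, 2))))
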